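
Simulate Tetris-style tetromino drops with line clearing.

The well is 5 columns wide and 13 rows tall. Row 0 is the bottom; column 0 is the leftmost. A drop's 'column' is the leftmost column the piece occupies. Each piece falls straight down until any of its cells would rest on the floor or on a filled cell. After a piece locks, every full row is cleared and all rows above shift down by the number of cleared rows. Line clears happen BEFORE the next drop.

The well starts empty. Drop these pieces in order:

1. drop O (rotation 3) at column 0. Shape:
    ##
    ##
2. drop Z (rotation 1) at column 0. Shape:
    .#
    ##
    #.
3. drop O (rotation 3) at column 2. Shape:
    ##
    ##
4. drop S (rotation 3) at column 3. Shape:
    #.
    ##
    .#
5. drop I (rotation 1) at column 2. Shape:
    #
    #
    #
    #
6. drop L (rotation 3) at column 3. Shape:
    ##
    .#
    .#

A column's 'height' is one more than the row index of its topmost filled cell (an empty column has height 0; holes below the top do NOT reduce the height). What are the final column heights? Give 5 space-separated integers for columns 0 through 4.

Answer: 2 3 4 4 4

Derivation:
Drop 1: O rot3 at col 0 lands with bottom-row=0; cleared 0 line(s) (total 0); column heights now [2 2 0 0 0], max=2
Drop 2: Z rot1 at col 0 lands with bottom-row=2; cleared 0 line(s) (total 0); column heights now [4 5 0 0 0], max=5
Drop 3: O rot3 at col 2 lands with bottom-row=0; cleared 0 line(s) (total 0); column heights now [4 5 2 2 0], max=5
Drop 4: S rot3 at col 3 lands with bottom-row=1; cleared 1 line(s) (total 1); column heights now [3 4 1 3 2], max=4
Drop 5: I rot1 at col 2 lands with bottom-row=1; cleared 0 line(s) (total 1); column heights now [3 4 5 3 2], max=5
Drop 6: L rot3 at col 3 lands with bottom-row=2; cleared 1 line(s) (total 2); column heights now [2 3 4 4 4], max=4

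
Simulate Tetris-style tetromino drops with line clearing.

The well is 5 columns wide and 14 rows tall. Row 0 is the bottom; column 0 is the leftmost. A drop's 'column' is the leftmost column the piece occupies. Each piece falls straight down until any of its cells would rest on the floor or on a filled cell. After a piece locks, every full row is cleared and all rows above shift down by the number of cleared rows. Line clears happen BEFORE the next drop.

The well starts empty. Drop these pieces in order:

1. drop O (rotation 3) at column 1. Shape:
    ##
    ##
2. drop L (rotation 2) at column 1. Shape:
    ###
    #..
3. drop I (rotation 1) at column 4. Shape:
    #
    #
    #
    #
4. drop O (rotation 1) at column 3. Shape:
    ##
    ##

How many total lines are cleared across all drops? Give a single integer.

Drop 1: O rot3 at col 1 lands with bottom-row=0; cleared 0 line(s) (total 0); column heights now [0 2 2 0 0], max=2
Drop 2: L rot2 at col 1 lands with bottom-row=2; cleared 0 line(s) (total 0); column heights now [0 4 4 4 0], max=4
Drop 3: I rot1 at col 4 lands with bottom-row=0; cleared 0 line(s) (total 0); column heights now [0 4 4 4 4], max=4
Drop 4: O rot1 at col 3 lands with bottom-row=4; cleared 0 line(s) (total 0); column heights now [0 4 4 6 6], max=6

Answer: 0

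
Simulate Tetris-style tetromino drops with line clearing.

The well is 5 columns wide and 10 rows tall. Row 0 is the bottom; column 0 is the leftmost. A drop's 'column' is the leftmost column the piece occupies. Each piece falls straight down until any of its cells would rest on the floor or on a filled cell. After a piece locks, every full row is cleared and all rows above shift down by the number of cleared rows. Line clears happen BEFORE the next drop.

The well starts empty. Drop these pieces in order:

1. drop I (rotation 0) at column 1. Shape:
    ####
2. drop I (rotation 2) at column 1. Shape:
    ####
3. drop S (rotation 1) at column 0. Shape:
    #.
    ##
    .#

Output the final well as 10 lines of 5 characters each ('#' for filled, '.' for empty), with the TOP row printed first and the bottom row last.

Drop 1: I rot0 at col 1 lands with bottom-row=0; cleared 0 line(s) (total 0); column heights now [0 1 1 1 1], max=1
Drop 2: I rot2 at col 1 lands with bottom-row=1; cleared 0 line(s) (total 0); column heights now [0 2 2 2 2], max=2
Drop 3: S rot1 at col 0 lands with bottom-row=2; cleared 0 line(s) (total 0); column heights now [5 4 2 2 2], max=5

Answer: .....
.....
.....
.....
.....
#....
##...
.#...
.####
.####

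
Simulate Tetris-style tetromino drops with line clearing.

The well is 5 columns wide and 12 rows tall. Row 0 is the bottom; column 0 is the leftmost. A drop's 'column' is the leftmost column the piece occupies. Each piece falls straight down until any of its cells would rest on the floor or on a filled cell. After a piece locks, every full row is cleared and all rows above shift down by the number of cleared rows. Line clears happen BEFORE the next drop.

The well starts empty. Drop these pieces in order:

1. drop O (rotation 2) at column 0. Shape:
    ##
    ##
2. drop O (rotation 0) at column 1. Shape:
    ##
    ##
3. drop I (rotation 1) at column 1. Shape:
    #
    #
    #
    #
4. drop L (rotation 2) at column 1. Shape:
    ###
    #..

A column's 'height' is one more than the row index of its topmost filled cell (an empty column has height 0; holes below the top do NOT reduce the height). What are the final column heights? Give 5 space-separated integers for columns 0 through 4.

Drop 1: O rot2 at col 0 lands with bottom-row=0; cleared 0 line(s) (total 0); column heights now [2 2 0 0 0], max=2
Drop 2: O rot0 at col 1 lands with bottom-row=2; cleared 0 line(s) (total 0); column heights now [2 4 4 0 0], max=4
Drop 3: I rot1 at col 1 lands with bottom-row=4; cleared 0 line(s) (total 0); column heights now [2 8 4 0 0], max=8
Drop 4: L rot2 at col 1 lands with bottom-row=8; cleared 0 line(s) (total 0); column heights now [2 10 10 10 0], max=10

Answer: 2 10 10 10 0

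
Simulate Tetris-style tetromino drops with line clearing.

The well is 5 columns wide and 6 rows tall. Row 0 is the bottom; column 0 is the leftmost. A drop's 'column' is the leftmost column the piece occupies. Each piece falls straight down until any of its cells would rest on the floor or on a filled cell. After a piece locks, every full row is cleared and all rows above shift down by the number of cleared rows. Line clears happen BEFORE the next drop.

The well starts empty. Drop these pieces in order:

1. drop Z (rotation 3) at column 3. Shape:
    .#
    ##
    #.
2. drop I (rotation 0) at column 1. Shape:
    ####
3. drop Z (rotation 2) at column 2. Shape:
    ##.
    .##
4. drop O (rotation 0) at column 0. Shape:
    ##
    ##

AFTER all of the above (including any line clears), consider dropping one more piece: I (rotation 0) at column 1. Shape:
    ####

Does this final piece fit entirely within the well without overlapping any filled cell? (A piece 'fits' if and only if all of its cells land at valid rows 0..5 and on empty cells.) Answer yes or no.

Drop 1: Z rot3 at col 3 lands with bottom-row=0; cleared 0 line(s) (total 0); column heights now [0 0 0 2 3], max=3
Drop 2: I rot0 at col 1 lands with bottom-row=3; cleared 0 line(s) (total 0); column heights now [0 4 4 4 4], max=4
Drop 3: Z rot2 at col 2 lands with bottom-row=4; cleared 0 line(s) (total 0); column heights now [0 4 6 6 5], max=6
Drop 4: O rot0 at col 0 lands with bottom-row=4; cleared 0 line(s) (total 0); column heights now [6 6 6 6 5], max=6
Test piece I rot0 at col 1 (width 4): heights before test = [6 6 6 6 5]; fits = False

Answer: no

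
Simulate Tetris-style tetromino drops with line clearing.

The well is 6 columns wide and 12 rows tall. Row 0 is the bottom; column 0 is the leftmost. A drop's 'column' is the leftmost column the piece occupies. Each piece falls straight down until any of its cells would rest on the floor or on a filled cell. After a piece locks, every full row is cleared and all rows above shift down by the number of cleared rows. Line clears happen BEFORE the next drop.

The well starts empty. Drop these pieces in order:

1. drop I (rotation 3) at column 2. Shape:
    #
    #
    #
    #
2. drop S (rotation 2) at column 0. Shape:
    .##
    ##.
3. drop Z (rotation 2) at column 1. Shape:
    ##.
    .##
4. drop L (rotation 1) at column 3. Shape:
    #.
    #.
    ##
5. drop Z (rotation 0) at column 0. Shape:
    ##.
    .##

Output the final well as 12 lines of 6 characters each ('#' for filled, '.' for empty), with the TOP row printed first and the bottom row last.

Drop 1: I rot3 at col 2 lands with bottom-row=0; cleared 0 line(s) (total 0); column heights now [0 0 4 0 0 0], max=4
Drop 2: S rot2 at col 0 lands with bottom-row=3; cleared 0 line(s) (total 0); column heights now [4 5 5 0 0 0], max=5
Drop 3: Z rot2 at col 1 lands with bottom-row=5; cleared 0 line(s) (total 0); column heights now [4 7 7 6 0 0], max=7
Drop 4: L rot1 at col 3 lands with bottom-row=6; cleared 0 line(s) (total 0); column heights now [4 7 7 9 7 0], max=9
Drop 5: Z rot0 at col 0 lands with bottom-row=7; cleared 0 line(s) (total 0); column heights now [9 9 8 9 7 0], max=9

Answer: ......
......
......
##.#..
.###..
.####.
..##..
.##...
###...
..#...
..#...
..#...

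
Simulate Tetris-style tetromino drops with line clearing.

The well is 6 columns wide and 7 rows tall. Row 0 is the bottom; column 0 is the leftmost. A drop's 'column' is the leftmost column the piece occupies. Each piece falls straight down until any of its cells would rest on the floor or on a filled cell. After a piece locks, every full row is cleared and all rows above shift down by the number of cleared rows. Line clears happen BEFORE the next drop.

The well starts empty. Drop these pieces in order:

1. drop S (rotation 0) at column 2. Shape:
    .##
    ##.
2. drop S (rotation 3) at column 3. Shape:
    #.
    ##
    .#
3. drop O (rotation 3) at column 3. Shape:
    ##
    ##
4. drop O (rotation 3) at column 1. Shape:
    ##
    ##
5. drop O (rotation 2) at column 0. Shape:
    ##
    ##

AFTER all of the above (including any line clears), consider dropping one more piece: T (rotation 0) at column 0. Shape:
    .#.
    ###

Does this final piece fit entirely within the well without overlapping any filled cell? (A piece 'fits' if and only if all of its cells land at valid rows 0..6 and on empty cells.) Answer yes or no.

Answer: yes

Derivation:
Drop 1: S rot0 at col 2 lands with bottom-row=0; cleared 0 line(s) (total 0); column heights now [0 0 1 2 2 0], max=2
Drop 2: S rot3 at col 3 lands with bottom-row=2; cleared 0 line(s) (total 0); column heights now [0 0 1 5 4 0], max=5
Drop 3: O rot3 at col 3 lands with bottom-row=5; cleared 0 line(s) (total 0); column heights now [0 0 1 7 7 0], max=7
Drop 4: O rot3 at col 1 lands with bottom-row=1; cleared 0 line(s) (total 0); column heights now [0 3 3 7 7 0], max=7
Drop 5: O rot2 at col 0 lands with bottom-row=3; cleared 0 line(s) (total 0); column heights now [5 5 3 7 7 0], max=7
Test piece T rot0 at col 0 (width 3): heights before test = [5 5 3 7 7 0]; fits = True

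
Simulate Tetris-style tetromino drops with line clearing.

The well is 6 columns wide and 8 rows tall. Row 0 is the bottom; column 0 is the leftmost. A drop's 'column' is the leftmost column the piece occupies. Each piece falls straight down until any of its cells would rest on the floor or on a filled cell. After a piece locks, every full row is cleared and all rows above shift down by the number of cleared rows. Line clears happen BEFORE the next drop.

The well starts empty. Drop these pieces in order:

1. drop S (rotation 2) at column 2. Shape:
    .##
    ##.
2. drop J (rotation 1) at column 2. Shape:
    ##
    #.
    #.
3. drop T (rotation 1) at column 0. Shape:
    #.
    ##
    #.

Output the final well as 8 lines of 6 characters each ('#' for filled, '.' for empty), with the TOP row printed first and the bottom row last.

Drop 1: S rot2 at col 2 lands with bottom-row=0; cleared 0 line(s) (total 0); column heights now [0 0 1 2 2 0], max=2
Drop 2: J rot1 at col 2 lands with bottom-row=1; cleared 0 line(s) (total 0); column heights now [0 0 4 4 2 0], max=4
Drop 3: T rot1 at col 0 lands with bottom-row=0; cleared 0 line(s) (total 0); column heights now [3 2 4 4 2 0], max=4

Answer: ......
......
......
......
..##..
#.#...
#####.
#.##..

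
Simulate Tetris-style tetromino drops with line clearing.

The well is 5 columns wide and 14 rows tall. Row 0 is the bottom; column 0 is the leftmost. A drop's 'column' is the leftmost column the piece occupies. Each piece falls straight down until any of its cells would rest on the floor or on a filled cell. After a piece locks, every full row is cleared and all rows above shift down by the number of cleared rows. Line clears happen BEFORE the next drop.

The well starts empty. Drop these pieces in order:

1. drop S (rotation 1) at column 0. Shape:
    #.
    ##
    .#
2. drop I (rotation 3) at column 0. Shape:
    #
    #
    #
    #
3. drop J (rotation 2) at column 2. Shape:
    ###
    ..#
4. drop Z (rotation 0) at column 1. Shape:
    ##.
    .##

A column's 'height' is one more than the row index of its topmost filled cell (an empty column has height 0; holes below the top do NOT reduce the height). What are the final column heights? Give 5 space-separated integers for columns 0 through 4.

Answer: 6 2 2 1 1

Derivation:
Drop 1: S rot1 at col 0 lands with bottom-row=0; cleared 0 line(s) (total 0); column heights now [3 2 0 0 0], max=3
Drop 2: I rot3 at col 0 lands with bottom-row=3; cleared 0 line(s) (total 0); column heights now [7 2 0 0 0], max=7
Drop 3: J rot2 at col 2 lands with bottom-row=0; cleared 1 line(s) (total 1); column heights now [6 1 0 0 1], max=6
Drop 4: Z rot0 at col 1 lands with bottom-row=0; cleared 0 line(s) (total 1); column heights now [6 2 2 1 1], max=6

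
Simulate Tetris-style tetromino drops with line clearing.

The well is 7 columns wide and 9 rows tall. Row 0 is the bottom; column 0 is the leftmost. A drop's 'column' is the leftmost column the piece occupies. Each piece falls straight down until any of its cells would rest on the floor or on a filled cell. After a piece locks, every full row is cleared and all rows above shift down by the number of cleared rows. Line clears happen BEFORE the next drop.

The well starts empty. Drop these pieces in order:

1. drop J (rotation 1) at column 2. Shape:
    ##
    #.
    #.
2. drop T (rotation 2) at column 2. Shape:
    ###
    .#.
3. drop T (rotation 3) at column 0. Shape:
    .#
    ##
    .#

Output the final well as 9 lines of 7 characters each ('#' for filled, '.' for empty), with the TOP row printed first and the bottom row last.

Answer: .......
.......
.......
.......
..###..
...#...
.###...
###....
.##....

Derivation:
Drop 1: J rot1 at col 2 lands with bottom-row=0; cleared 0 line(s) (total 0); column heights now [0 0 3 3 0 0 0], max=3
Drop 2: T rot2 at col 2 lands with bottom-row=3; cleared 0 line(s) (total 0); column heights now [0 0 5 5 5 0 0], max=5
Drop 3: T rot3 at col 0 lands with bottom-row=0; cleared 0 line(s) (total 0); column heights now [2 3 5 5 5 0 0], max=5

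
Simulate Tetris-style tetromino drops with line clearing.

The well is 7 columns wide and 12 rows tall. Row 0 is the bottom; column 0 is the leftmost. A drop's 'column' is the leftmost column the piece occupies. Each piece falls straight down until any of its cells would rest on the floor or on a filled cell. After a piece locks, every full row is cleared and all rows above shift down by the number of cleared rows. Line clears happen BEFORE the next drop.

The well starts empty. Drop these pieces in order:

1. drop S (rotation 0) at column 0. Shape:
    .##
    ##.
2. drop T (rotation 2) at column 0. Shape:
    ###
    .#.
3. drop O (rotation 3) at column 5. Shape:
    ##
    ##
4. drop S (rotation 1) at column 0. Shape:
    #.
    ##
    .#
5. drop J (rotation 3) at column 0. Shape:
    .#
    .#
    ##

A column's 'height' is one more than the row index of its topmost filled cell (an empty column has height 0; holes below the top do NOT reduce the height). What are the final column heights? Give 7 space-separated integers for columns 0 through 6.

Answer: 8 10 4 0 0 2 2

Derivation:
Drop 1: S rot0 at col 0 lands with bottom-row=0; cleared 0 line(s) (total 0); column heights now [1 2 2 0 0 0 0], max=2
Drop 2: T rot2 at col 0 lands with bottom-row=2; cleared 0 line(s) (total 0); column heights now [4 4 4 0 0 0 0], max=4
Drop 3: O rot3 at col 5 lands with bottom-row=0; cleared 0 line(s) (total 0); column heights now [4 4 4 0 0 2 2], max=4
Drop 4: S rot1 at col 0 lands with bottom-row=4; cleared 0 line(s) (total 0); column heights now [7 6 4 0 0 2 2], max=7
Drop 5: J rot3 at col 0 lands with bottom-row=7; cleared 0 line(s) (total 0); column heights now [8 10 4 0 0 2 2], max=10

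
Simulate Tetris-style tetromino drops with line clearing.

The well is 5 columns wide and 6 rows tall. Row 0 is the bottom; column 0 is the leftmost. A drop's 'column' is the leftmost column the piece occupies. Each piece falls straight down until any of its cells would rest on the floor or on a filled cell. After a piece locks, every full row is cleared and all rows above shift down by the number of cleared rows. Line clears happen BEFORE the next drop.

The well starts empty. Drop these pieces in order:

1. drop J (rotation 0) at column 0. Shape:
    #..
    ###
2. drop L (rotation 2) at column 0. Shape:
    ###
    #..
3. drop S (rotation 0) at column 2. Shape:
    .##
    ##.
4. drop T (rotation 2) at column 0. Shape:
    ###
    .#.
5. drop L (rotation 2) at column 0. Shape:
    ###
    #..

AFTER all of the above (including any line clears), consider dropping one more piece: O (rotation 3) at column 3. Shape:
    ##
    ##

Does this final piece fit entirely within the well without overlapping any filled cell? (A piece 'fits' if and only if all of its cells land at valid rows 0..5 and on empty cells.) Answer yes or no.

Drop 1: J rot0 at col 0 lands with bottom-row=0; cleared 0 line(s) (total 0); column heights now [2 1 1 0 0], max=2
Drop 2: L rot2 at col 0 lands with bottom-row=2; cleared 0 line(s) (total 0); column heights now [4 4 4 0 0], max=4
Drop 3: S rot0 at col 2 lands with bottom-row=4; cleared 0 line(s) (total 0); column heights now [4 4 5 6 6], max=6
Drop 4: T rot2 at col 0 lands with bottom-row=4; cleared 1 line(s) (total 1); column heights now [4 5 5 5 0], max=5
Drop 5: L rot2 at col 0 lands with bottom-row=4; cleared 0 line(s) (total 1); column heights now [6 6 6 5 0], max=6
Test piece O rot3 at col 3 (width 2): heights before test = [6 6 6 5 0]; fits = False

Answer: no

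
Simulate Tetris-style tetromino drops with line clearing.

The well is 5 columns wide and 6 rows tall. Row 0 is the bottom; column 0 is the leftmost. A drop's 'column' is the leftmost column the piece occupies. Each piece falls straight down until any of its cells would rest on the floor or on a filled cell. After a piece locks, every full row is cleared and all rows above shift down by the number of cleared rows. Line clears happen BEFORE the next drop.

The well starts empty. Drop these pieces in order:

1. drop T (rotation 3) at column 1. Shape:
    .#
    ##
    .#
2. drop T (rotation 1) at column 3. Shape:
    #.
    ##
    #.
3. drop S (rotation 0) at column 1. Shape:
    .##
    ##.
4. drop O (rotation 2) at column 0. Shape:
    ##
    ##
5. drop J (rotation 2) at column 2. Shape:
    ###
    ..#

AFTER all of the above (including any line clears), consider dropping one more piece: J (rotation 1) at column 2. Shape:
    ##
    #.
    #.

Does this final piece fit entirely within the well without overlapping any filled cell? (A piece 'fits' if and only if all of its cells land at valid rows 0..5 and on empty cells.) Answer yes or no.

Answer: no

Derivation:
Drop 1: T rot3 at col 1 lands with bottom-row=0; cleared 0 line(s) (total 0); column heights now [0 2 3 0 0], max=3
Drop 2: T rot1 at col 3 lands with bottom-row=0; cleared 0 line(s) (total 0); column heights now [0 2 3 3 2], max=3
Drop 3: S rot0 at col 1 lands with bottom-row=3; cleared 0 line(s) (total 0); column heights now [0 4 5 5 2], max=5
Drop 4: O rot2 at col 0 lands with bottom-row=4; cleared 0 line(s) (total 0); column heights now [6 6 5 5 2], max=6
Drop 5: J rot2 at col 2 lands with bottom-row=4; cleared 2 line(s) (total 2); column heights now [0 4 4 3 2], max=4
Test piece J rot1 at col 2 (width 2): heights before test = [0 4 4 3 2]; fits = False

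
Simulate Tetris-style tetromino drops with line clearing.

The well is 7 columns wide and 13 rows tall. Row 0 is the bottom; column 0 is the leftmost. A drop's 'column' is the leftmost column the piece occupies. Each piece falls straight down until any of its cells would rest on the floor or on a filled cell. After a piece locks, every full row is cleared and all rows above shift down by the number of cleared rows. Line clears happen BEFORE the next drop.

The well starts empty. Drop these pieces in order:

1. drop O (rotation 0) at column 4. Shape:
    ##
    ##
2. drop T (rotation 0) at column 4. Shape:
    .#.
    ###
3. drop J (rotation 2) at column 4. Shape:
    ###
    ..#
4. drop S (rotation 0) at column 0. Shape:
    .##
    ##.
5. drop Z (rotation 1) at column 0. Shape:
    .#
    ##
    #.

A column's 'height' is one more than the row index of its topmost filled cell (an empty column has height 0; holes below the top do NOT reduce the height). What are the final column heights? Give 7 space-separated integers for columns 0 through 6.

Answer: 3 4 2 0 5 5 5

Derivation:
Drop 1: O rot0 at col 4 lands with bottom-row=0; cleared 0 line(s) (total 0); column heights now [0 0 0 0 2 2 0], max=2
Drop 2: T rot0 at col 4 lands with bottom-row=2; cleared 0 line(s) (total 0); column heights now [0 0 0 0 3 4 3], max=4
Drop 3: J rot2 at col 4 lands with bottom-row=3; cleared 0 line(s) (total 0); column heights now [0 0 0 0 5 5 5], max=5
Drop 4: S rot0 at col 0 lands with bottom-row=0; cleared 0 line(s) (total 0); column heights now [1 2 2 0 5 5 5], max=5
Drop 5: Z rot1 at col 0 lands with bottom-row=1; cleared 0 line(s) (total 0); column heights now [3 4 2 0 5 5 5], max=5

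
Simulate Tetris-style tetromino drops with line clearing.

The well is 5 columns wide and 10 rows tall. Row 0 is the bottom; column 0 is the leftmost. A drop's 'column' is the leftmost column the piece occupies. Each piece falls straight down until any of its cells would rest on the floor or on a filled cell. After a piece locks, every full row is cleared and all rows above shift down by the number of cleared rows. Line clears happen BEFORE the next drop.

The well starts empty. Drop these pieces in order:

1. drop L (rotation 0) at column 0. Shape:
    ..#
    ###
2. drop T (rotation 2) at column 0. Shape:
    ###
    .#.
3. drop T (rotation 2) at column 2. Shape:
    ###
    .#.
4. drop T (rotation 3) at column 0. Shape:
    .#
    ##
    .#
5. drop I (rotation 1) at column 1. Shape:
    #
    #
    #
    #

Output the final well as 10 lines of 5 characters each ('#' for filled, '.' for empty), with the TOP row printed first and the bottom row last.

Drop 1: L rot0 at col 0 lands with bottom-row=0; cleared 0 line(s) (total 0); column heights now [1 1 2 0 0], max=2
Drop 2: T rot2 at col 0 lands with bottom-row=1; cleared 0 line(s) (total 0); column heights now [3 3 3 0 0], max=3
Drop 3: T rot2 at col 2 lands with bottom-row=2; cleared 0 line(s) (total 0); column heights now [3 3 4 4 4], max=4
Drop 4: T rot3 at col 0 lands with bottom-row=3; cleared 0 line(s) (total 0); column heights now [5 6 4 4 4], max=6
Drop 5: I rot1 at col 1 lands with bottom-row=6; cleared 0 line(s) (total 0); column heights now [5 10 4 4 4], max=10

Answer: .#...
.#...
.#...
.#...
.#...
##...
.####
####.
.##..
###..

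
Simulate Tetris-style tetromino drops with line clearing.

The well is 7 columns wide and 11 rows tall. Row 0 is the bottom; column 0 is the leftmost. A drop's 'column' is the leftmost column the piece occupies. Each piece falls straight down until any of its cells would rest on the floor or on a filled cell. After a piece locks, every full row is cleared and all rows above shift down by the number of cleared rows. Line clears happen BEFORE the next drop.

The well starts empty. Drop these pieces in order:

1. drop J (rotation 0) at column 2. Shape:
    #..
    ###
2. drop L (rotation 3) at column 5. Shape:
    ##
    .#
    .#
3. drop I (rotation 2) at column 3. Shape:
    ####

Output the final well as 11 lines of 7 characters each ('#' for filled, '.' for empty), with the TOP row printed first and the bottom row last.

Answer: .......
.......
.......
.......
.......
.......
.......
...####
.....##
..#...#
..###.#

Derivation:
Drop 1: J rot0 at col 2 lands with bottom-row=0; cleared 0 line(s) (total 0); column heights now [0 0 2 1 1 0 0], max=2
Drop 2: L rot3 at col 5 lands with bottom-row=0; cleared 0 line(s) (total 0); column heights now [0 0 2 1 1 3 3], max=3
Drop 3: I rot2 at col 3 lands with bottom-row=3; cleared 0 line(s) (total 0); column heights now [0 0 2 4 4 4 4], max=4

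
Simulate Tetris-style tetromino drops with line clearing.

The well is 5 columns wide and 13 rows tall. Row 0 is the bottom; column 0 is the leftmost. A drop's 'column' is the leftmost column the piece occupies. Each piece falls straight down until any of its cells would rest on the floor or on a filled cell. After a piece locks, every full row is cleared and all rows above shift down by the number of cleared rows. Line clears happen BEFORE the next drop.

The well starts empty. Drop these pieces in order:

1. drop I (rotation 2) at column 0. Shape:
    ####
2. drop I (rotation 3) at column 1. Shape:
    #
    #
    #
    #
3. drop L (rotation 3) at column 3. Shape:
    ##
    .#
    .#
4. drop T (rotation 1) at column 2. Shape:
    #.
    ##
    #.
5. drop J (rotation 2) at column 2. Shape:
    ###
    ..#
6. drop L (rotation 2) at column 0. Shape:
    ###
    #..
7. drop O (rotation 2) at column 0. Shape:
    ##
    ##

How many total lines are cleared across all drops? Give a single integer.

Drop 1: I rot2 at col 0 lands with bottom-row=0; cleared 0 line(s) (total 0); column heights now [1 1 1 1 0], max=1
Drop 2: I rot3 at col 1 lands with bottom-row=1; cleared 0 line(s) (total 0); column heights now [1 5 1 1 0], max=5
Drop 3: L rot3 at col 3 lands with bottom-row=0; cleared 1 line(s) (total 1); column heights now [0 4 0 2 2], max=4
Drop 4: T rot1 at col 2 lands with bottom-row=1; cleared 0 line(s) (total 1); column heights now [0 4 4 3 2], max=4
Drop 5: J rot2 at col 2 lands with bottom-row=3; cleared 0 line(s) (total 1); column heights now [0 4 5 5 5], max=5
Drop 6: L rot2 at col 0 lands with bottom-row=4; cleared 0 line(s) (total 1); column heights now [6 6 6 5 5], max=6
Drop 7: O rot2 at col 0 lands with bottom-row=6; cleared 0 line(s) (total 1); column heights now [8 8 6 5 5], max=8

Answer: 1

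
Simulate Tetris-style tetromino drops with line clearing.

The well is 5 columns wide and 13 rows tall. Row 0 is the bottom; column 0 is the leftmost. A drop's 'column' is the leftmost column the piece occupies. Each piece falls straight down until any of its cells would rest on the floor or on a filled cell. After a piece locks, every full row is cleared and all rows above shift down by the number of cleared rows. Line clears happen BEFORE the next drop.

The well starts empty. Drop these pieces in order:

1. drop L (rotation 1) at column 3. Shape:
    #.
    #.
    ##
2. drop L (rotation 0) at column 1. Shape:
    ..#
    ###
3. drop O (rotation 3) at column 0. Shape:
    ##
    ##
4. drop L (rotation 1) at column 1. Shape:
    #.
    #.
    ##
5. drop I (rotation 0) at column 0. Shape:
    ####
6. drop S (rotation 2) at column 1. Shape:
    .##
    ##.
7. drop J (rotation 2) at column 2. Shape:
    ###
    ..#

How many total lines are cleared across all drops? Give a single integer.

Drop 1: L rot1 at col 3 lands with bottom-row=0; cleared 0 line(s) (total 0); column heights now [0 0 0 3 1], max=3
Drop 2: L rot0 at col 1 lands with bottom-row=3; cleared 0 line(s) (total 0); column heights now [0 4 4 5 1], max=5
Drop 3: O rot3 at col 0 lands with bottom-row=4; cleared 0 line(s) (total 0); column heights now [6 6 4 5 1], max=6
Drop 4: L rot1 at col 1 lands with bottom-row=6; cleared 0 line(s) (total 0); column heights now [6 9 7 5 1], max=9
Drop 5: I rot0 at col 0 lands with bottom-row=9; cleared 0 line(s) (total 0); column heights now [10 10 10 10 1], max=10
Drop 6: S rot2 at col 1 lands with bottom-row=10; cleared 0 line(s) (total 0); column heights now [10 11 12 12 1], max=12
Drop 7: J rot2 at col 2 lands with bottom-row=11; cleared 0 line(s) (total 0); column heights now [10 11 13 13 13], max=13

Answer: 0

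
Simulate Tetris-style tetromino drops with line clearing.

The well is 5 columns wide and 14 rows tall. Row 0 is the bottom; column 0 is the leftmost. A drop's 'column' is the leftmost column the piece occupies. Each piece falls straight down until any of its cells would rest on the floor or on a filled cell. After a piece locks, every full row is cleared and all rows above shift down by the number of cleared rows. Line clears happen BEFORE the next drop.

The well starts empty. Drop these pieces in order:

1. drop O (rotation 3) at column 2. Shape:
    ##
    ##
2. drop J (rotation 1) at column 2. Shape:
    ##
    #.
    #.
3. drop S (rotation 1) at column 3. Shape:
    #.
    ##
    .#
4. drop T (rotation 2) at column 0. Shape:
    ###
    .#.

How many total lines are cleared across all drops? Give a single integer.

Answer: 1

Derivation:
Drop 1: O rot3 at col 2 lands with bottom-row=0; cleared 0 line(s) (total 0); column heights now [0 0 2 2 0], max=2
Drop 2: J rot1 at col 2 lands with bottom-row=2; cleared 0 line(s) (total 0); column heights now [0 0 5 5 0], max=5
Drop 3: S rot1 at col 3 lands with bottom-row=4; cleared 0 line(s) (total 0); column heights now [0 0 5 7 6], max=7
Drop 4: T rot2 at col 0 lands with bottom-row=4; cleared 1 line(s) (total 1); column heights now [0 5 5 6 5], max=6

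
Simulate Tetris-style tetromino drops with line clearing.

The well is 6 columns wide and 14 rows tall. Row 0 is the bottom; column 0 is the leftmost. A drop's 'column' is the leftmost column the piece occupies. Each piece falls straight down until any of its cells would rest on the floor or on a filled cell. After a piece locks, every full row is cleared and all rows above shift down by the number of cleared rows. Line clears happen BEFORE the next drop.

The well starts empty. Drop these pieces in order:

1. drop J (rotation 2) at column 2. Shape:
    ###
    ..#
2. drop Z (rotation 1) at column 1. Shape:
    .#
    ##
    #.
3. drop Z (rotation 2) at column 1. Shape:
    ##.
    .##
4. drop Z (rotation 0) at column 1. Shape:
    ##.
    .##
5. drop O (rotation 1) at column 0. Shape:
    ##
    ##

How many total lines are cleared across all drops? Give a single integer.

Answer: 0

Derivation:
Drop 1: J rot2 at col 2 lands with bottom-row=0; cleared 0 line(s) (total 0); column heights now [0 0 2 2 2 0], max=2
Drop 2: Z rot1 at col 1 lands with bottom-row=1; cleared 0 line(s) (total 0); column heights now [0 3 4 2 2 0], max=4
Drop 3: Z rot2 at col 1 lands with bottom-row=4; cleared 0 line(s) (total 0); column heights now [0 6 6 5 2 0], max=6
Drop 4: Z rot0 at col 1 lands with bottom-row=6; cleared 0 line(s) (total 0); column heights now [0 8 8 7 2 0], max=8
Drop 5: O rot1 at col 0 lands with bottom-row=8; cleared 0 line(s) (total 0); column heights now [10 10 8 7 2 0], max=10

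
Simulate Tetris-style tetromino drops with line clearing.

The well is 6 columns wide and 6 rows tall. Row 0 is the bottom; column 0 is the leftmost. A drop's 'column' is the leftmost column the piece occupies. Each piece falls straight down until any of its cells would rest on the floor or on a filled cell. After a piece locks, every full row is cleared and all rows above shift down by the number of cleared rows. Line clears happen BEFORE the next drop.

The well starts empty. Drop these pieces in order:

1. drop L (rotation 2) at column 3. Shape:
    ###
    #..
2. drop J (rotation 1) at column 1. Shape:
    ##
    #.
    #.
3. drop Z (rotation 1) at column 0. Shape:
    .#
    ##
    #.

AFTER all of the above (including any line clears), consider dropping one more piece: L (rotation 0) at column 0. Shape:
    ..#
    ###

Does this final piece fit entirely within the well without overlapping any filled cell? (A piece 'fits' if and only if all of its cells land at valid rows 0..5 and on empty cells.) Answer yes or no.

Drop 1: L rot2 at col 3 lands with bottom-row=0; cleared 0 line(s) (total 0); column heights now [0 0 0 2 2 2], max=2
Drop 2: J rot1 at col 1 lands with bottom-row=0; cleared 0 line(s) (total 0); column heights now [0 3 3 2 2 2], max=3
Drop 3: Z rot1 at col 0 lands with bottom-row=2; cleared 0 line(s) (total 0); column heights now [4 5 3 2 2 2], max=5
Test piece L rot0 at col 0 (width 3): heights before test = [4 5 3 2 2 2]; fits = False

Answer: no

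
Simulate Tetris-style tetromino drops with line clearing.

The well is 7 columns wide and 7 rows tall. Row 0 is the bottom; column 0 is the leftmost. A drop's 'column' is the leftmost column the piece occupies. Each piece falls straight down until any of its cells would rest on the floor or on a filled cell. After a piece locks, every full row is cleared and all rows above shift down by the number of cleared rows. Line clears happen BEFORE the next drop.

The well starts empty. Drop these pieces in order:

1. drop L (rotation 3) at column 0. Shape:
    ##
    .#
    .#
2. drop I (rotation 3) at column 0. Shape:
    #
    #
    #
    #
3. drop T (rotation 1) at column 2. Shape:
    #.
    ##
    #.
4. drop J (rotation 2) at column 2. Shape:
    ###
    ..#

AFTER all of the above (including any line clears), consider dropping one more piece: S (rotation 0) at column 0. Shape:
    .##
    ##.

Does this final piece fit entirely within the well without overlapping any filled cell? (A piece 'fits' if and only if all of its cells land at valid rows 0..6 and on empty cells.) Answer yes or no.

Answer: no

Derivation:
Drop 1: L rot3 at col 0 lands with bottom-row=0; cleared 0 line(s) (total 0); column heights now [3 3 0 0 0 0 0], max=3
Drop 2: I rot3 at col 0 lands with bottom-row=3; cleared 0 line(s) (total 0); column heights now [7 3 0 0 0 0 0], max=7
Drop 3: T rot1 at col 2 lands with bottom-row=0; cleared 0 line(s) (total 0); column heights now [7 3 3 2 0 0 0], max=7
Drop 4: J rot2 at col 2 lands with bottom-row=2; cleared 0 line(s) (total 0); column heights now [7 3 4 4 4 0 0], max=7
Test piece S rot0 at col 0 (width 3): heights before test = [7 3 4 4 4 0 0]; fits = False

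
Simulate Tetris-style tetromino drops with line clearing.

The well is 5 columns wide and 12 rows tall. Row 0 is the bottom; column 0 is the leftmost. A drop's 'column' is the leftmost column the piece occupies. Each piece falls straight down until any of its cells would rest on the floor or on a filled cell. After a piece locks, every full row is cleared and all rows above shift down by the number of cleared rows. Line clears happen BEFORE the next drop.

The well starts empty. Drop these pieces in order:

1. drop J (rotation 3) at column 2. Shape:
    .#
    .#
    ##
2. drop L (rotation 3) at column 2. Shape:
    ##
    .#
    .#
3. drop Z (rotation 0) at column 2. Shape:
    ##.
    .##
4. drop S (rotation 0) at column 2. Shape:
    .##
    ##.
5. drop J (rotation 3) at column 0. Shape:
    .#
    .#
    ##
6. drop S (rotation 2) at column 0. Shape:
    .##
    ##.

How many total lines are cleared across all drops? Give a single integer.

Answer: 0

Derivation:
Drop 1: J rot3 at col 2 lands with bottom-row=0; cleared 0 line(s) (total 0); column heights now [0 0 1 3 0], max=3
Drop 2: L rot3 at col 2 lands with bottom-row=3; cleared 0 line(s) (total 0); column heights now [0 0 6 6 0], max=6
Drop 3: Z rot0 at col 2 lands with bottom-row=6; cleared 0 line(s) (total 0); column heights now [0 0 8 8 7], max=8
Drop 4: S rot0 at col 2 lands with bottom-row=8; cleared 0 line(s) (total 0); column heights now [0 0 9 10 10], max=10
Drop 5: J rot3 at col 0 lands with bottom-row=0; cleared 0 line(s) (total 0); column heights now [1 3 9 10 10], max=10
Drop 6: S rot2 at col 0 lands with bottom-row=8; cleared 0 line(s) (total 0); column heights now [9 10 10 10 10], max=10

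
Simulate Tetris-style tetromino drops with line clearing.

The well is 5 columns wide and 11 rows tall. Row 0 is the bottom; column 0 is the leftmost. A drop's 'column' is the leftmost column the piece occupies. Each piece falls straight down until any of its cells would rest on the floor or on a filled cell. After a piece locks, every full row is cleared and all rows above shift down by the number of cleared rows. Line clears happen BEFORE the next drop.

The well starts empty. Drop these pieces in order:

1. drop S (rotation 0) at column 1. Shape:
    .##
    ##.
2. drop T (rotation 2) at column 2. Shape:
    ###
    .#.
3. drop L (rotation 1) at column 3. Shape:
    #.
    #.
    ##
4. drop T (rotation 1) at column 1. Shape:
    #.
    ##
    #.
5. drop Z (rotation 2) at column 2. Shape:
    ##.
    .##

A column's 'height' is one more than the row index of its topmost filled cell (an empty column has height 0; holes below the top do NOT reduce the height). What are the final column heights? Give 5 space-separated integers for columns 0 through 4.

Answer: 0 6 9 9 8

Derivation:
Drop 1: S rot0 at col 1 lands with bottom-row=0; cleared 0 line(s) (total 0); column heights now [0 1 2 2 0], max=2
Drop 2: T rot2 at col 2 lands with bottom-row=2; cleared 0 line(s) (total 0); column heights now [0 1 4 4 4], max=4
Drop 3: L rot1 at col 3 lands with bottom-row=4; cleared 0 line(s) (total 0); column heights now [0 1 4 7 5], max=7
Drop 4: T rot1 at col 1 lands with bottom-row=3; cleared 0 line(s) (total 0); column heights now [0 6 5 7 5], max=7
Drop 5: Z rot2 at col 2 lands with bottom-row=7; cleared 0 line(s) (total 0); column heights now [0 6 9 9 8], max=9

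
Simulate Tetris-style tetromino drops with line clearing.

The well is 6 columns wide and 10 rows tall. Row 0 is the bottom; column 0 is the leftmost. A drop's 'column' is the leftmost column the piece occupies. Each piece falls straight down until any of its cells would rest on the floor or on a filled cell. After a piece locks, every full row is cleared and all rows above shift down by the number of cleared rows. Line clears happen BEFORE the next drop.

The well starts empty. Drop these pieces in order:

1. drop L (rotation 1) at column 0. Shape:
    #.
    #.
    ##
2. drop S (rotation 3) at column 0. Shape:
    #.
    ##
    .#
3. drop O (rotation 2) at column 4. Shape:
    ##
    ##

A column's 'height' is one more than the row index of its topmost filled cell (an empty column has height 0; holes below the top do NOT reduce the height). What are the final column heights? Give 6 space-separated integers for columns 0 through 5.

Answer: 5 4 0 0 2 2

Derivation:
Drop 1: L rot1 at col 0 lands with bottom-row=0; cleared 0 line(s) (total 0); column heights now [3 1 0 0 0 0], max=3
Drop 2: S rot3 at col 0 lands with bottom-row=2; cleared 0 line(s) (total 0); column heights now [5 4 0 0 0 0], max=5
Drop 3: O rot2 at col 4 lands with bottom-row=0; cleared 0 line(s) (total 0); column heights now [5 4 0 0 2 2], max=5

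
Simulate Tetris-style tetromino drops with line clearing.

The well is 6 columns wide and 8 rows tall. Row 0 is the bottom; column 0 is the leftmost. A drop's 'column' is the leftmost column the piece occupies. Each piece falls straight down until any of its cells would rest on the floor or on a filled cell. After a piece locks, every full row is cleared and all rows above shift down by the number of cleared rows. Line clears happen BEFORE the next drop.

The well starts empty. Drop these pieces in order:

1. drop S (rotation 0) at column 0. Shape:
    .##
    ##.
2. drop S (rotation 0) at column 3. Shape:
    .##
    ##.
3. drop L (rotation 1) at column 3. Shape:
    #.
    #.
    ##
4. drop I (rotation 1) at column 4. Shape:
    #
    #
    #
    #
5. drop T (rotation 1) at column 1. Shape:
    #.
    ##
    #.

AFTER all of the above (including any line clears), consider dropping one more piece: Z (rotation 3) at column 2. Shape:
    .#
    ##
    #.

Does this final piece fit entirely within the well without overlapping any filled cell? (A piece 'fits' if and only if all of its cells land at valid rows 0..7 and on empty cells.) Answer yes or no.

Answer: yes

Derivation:
Drop 1: S rot0 at col 0 lands with bottom-row=0; cleared 0 line(s) (total 0); column heights now [1 2 2 0 0 0], max=2
Drop 2: S rot0 at col 3 lands with bottom-row=0; cleared 0 line(s) (total 0); column heights now [1 2 2 1 2 2], max=2
Drop 3: L rot1 at col 3 lands with bottom-row=2; cleared 0 line(s) (total 0); column heights now [1 2 2 5 3 2], max=5
Drop 4: I rot1 at col 4 lands with bottom-row=3; cleared 0 line(s) (total 0); column heights now [1 2 2 5 7 2], max=7
Drop 5: T rot1 at col 1 lands with bottom-row=2; cleared 0 line(s) (total 0); column heights now [1 5 4 5 7 2], max=7
Test piece Z rot3 at col 2 (width 2): heights before test = [1 5 4 5 7 2]; fits = True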